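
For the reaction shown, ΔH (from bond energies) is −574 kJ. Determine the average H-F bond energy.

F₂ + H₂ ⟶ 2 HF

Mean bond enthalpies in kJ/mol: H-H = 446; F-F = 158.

Let D be the H-F bond energy.
Σ(broken) = 1×158 + 1×446 = 604
Σ(formed) = 2×D = 2D
ΔH = Σ(broken) − Σ(formed) = (604) − (2D) = +604 − 2D
Setting this equal to −574 kJ gives 2D = 1178, so D = 589 kJ/mol.

D(H-F) ≈ 589 kJ/mol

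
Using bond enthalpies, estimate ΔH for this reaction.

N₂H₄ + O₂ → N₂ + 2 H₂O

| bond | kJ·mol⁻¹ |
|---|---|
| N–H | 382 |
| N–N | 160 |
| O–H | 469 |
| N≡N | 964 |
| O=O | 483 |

Bonds broken (reactants):
  N–H: 4 × 382 = 1528
  N–N: 1 × 160 = 160
  O=O: 1 × 483 = 483
  Σ(broken) = 2171 kJ
Bonds formed (products):
  N≡N: 1 × 964 = 964
  O–H: 4 × 469 = 1876
  Σ(formed) = 2840 kJ
ΔH = Σ(broken) − Σ(formed) = 2171 − 2840 = −669 kJ

ΔH ≈ −669 kJ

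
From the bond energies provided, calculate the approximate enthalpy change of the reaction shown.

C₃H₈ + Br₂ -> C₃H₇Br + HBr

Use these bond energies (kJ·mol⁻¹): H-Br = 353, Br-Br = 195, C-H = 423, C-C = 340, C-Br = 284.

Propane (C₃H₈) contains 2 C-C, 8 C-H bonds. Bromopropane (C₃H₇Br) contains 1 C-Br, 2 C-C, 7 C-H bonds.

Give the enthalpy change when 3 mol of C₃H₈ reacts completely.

Bonds broken (reactants):
  Br-Br: 1 × 195 = 195
  C-C: 2 × 340 = 680
  C-H: 8 × 423 = 3384
  Σ(broken) = 4259 kJ
Bonds formed (products):
  C-Br: 1 × 284 = 284
  C-C: 2 × 340 = 680
  C-H: 7 × 423 = 2961
  H-Br: 1 × 353 = 353
  Σ(formed) = 4278 kJ
ΔH = Σ(broken) − Σ(formed) = 4259 − 4278 = −19 kJ
For 3× the reaction as written: 3 × (−19) = −57 kJ

ΔH = −57 kJ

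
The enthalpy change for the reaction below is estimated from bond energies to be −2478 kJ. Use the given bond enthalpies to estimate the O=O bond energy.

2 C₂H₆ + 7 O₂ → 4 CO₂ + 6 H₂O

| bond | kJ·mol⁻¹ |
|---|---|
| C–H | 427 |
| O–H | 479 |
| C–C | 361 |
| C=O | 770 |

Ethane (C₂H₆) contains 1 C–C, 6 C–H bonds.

Let D be the O=O bond energy.
Σ(broken) = 2×361 + 12×427 + 7×D = 5846 + 7D
Σ(formed) = 8×770 + 12×479 = 11908
ΔH = Σ(broken) − Σ(formed) = (5846 + 7D) − (11908) = −6062 + 7D
Setting this equal to −2478 kJ gives 7D = 3584, so D = 512 kJ/mol.

D(O=O) ≈ 512 kJ/mol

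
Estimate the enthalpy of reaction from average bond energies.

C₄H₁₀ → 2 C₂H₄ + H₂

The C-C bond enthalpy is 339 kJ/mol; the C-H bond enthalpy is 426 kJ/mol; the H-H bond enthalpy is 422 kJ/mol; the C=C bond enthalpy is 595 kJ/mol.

Bonds broken (reactants):
  C-C: 3 × 339 = 1017
  C-H: 10 × 426 = 4260
  Σ(broken) = 5277 kJ
Bonds formed (products):
  C-H: 8 × 426 = 3408
  C=C: 2 × 595 = 1190
  H-H: 1 × 422 = 422
  Σ(formed) = 5020 kJ
ΔH = Σ(broken) − Σ(formed) = 5277 − 5020 = +257 kJ

ΔH ≈ +257 kJ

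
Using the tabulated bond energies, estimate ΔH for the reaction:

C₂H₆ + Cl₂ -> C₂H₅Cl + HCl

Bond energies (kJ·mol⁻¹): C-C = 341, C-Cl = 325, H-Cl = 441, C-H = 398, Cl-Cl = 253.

Bonds broken (reactants):
  C-C: 1 × 341 = 341
  C-H: 6 × 398 = 2388
  Cl-Cl: 1 × 253 = 253
  Σ(broken) = 2982 kJ
Bonds formed (products):
  C-C: 1 × 341 = 341
  C-Cl: 1 × 325 = 325
  C-H: 5 × 398 = 1990
  H-Cl: 1 × 441 = 441
  Σ(formed) = 3097 kJ
ΔH = Σ(broken) − Σ(formed) = 2982 − 3097 = −115 kJ

ΔH ≈ −115 kJ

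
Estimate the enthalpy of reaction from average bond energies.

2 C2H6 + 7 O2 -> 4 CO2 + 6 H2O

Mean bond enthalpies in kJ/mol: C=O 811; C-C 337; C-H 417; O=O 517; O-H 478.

Bonds broken (reactants):
  C-C: 2 × 337 = 674
  C-H: 12 × 417 = 5004
  O=O: 7 × 517 = 3619
  Σ(broken) = 9297 kJ
Bonds formed (products):
  C=O: 8 × 811 = 6488
  O-H: 12 × 478 = 5736
  Σ(formed) = 12224 kJ
ΔH = Σ(broken) − Σ(formed) = 9297 − 12224 = −2927 kJ

ΔH ≈ −2927 kJ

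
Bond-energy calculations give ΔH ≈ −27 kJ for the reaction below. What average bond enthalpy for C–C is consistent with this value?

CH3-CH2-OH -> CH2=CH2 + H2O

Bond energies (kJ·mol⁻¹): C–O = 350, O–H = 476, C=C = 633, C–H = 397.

D(C–C) ≈ 335 kJ/mol

Let D be the C–C bond energy.
Σ(broken) = 1×D + 5×397 + 1×350 + 1×476 = 2811 + D
Σ(formed) = 4×397 + 1×633 + 2×476 = 3173
ΔH = Σ(broken) − Σ(formed) = (2811 + D) − (3173) = −362 + D
Setting this equal to −27 kJ gives D = 335 kJ/mol.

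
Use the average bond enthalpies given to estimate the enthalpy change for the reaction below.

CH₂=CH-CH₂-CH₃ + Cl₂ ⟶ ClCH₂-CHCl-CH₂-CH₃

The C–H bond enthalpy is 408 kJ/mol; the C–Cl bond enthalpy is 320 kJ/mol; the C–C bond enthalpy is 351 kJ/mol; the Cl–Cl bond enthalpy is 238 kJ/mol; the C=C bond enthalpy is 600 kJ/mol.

ΔH ≈ −153 kJ

Bonds broken (reactants):
  C–C: 2 × 351 = 702
  C–H: 8 × 408 = 3264
  C=C: 1 × 600 = 600
  Cl–Cl: 1 × 238 = 238
  Σ(broken) = 4804 kJ
Bonds formed (products):
  C–C: 3 × 351 = 1053
  C–Cl: 2 × 320 = 640
  C–H: 8 × 408 = 3264
  Σ(formed) = 4957 kJ
ΔH = Σ(broken) − Σ(formed) = 4804 − 4957 = −153 kJ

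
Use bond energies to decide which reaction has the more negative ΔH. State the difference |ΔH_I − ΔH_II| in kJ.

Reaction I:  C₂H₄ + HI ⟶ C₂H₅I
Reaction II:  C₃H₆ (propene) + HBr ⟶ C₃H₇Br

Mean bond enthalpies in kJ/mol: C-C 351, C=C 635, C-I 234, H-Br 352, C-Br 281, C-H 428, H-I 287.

Reaction I:
  Bonds broken (reactants):
    C-H: 4 × 428 = 1712
    C=C: 1 × 635 = 635
    H-I: 1 × 287 = 287
    Σ(broken) = 2634 kJ
  Bonds formed (products):
    C-C: 1 × 351 = 351
    C-H: 5 × 428 = 2140
    C-I: 1 × 234 = 234
    Σ(formed) = 2725 kJ
  ΔH_I = 2634 − 2725 = −91 kJ
Reaction II:
  Bonds broken (reactants):
    C-C: 1 × 351 = 351
    C-H: 6 × 428 = 2568
    C=C: 1 × 635 = 635
    H-Br: 1 × 352 = 352
    Σ(broken) = 3906 kJ
  Bonds formed (products):
    C-Br: 1 × 281 = 281
    C-C: 2 × 351 = 702
    C-H: 7 × 428 = 2996
    Σ(formed) = 3979 kJ
  ΔH_II = 3906 − 3979 = −73 kJ
ΔH_I − ΔH_II = −18 kJ, so reaction I has the more negative ΔH; |ΔH_I − ΔH_II| = 18 kJ.

Reaction I, by 18 kJ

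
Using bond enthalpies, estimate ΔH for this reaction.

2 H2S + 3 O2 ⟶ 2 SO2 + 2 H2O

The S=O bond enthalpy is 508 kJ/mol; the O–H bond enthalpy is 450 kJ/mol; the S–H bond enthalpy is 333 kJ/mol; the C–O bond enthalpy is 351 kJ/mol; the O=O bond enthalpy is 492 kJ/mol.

Bonds broken (reactants):
  O=O: 3 × 492 = 1476
  S–H: 4 × 333 = 1332
  Σ(broken) = 2808 kJ
Bonds formed (products):
  O–H: 4 × 450 = 1800
  S=O: 4 × 508 = 2032
  Σ(formed) = 3832 kJ
ΔH = Σ(broken) − Σ(formed) = 2808 − 3832 = −1024 kJ

ΔH ≈ −1024 kJ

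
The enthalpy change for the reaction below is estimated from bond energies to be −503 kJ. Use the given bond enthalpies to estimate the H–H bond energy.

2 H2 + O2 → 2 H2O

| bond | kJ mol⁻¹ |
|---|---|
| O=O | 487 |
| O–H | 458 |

D(H–H) ≈ 421 kJ/mol

Let D be the H–H bond energy.
Σ(broken) = 2×D + 1×487 = 487 + 2D
Σ(formed) = 4×458 = 1832
ΔH = Σ(broken) − Σ(formed) = (487 + 2D) − (1832) = −1345 + 2D
Setting this equal to −503 kJ gives 2D = 842, so D = 421 kJ/mol.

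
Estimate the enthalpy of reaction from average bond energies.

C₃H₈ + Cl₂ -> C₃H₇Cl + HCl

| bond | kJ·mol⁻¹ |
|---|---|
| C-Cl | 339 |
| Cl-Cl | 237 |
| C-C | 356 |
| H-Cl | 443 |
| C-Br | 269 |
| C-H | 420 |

Bonds broken (reactants):
  C-C: 2 × 356 = 712
  C-H: 8 × 420 = 3360
  Cl-Cl: 1 × 237 = 237
  Σ(broken) = 4309 kJ
Bonds formed (products):
  C-C: 2 × 356 = 712
  C-Cl: 1 × 339 = 339
  C-H: 7 × 420 = 2940
  H-Cl: 1 × 443 = 443
  Σ(formed) = 4434 kJ
ΔH = Σ(broken) − Σ(formed) = 4309 − 4434 = −125 kJ

ΔH ≈ −125 kJ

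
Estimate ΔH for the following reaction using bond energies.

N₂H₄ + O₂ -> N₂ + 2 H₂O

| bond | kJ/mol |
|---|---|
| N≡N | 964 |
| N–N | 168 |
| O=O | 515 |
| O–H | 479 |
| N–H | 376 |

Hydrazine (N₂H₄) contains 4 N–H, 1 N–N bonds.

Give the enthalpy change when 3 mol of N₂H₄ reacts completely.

ΔH = −2079 kJ

Bonds broken (reactants):
  N–H: 4 × 376 = 1504
  N–N: 1 × 168 = 168
  O=O: 1 × 515 = 515
  Σ(broken) = 2187 kJ
Bonds formed (products):
  N≡N: 1 × 964 = 964
  O–H: 4 × 479 = 1916
  Σ(formed) = 2880 kJ
ΔH = Σ(broken) − Σ(formed) = 2187 − 2880 = −693 kJ
For 3× the reaction as written: 3 × (−693) = −2079 kJ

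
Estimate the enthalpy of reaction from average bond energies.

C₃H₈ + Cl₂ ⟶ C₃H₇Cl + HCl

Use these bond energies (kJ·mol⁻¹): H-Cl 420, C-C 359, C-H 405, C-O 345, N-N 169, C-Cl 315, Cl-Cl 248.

Bonds broken (reactants):
  C-C: 2 × 359 = 718
  C-H: 8 × 405 = 3240
  Cl-Cl: 1 × 248 = 248
  Σ(broken) = 4206 kJ
Bonds formed (products):
  C-C: 2 × 359 = 718
  C-Cl: 1 × 315 = 315
  C-H: 7 × 405 = 2835
  H-Cl: 1 × 420 = 420
  Σ(formed) = 4288 kJ
ΔH = Σ(broken) − Σ(formed) = 4206 − 4288 = −82 kJ

ΔH ≈ −82 kJ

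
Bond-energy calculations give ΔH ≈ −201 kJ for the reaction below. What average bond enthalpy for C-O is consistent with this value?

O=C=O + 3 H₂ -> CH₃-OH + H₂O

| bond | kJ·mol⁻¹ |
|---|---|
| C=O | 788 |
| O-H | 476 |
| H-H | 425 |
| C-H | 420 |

Let D be the C-O bond energy.
Σ(broken) = 2×788 + 3×425 = 2851
Σ(formed) = 3×420 + 1×D + 3×476 = 2688 + D
ΔH = Σ(broken) − Σ(formed) = (2851) − (2688 + D) = +163 − D
Setting this equal to −201 kJ gives D = 364 kJ/mol.

D(C-O) ≈ 364 kJ/mol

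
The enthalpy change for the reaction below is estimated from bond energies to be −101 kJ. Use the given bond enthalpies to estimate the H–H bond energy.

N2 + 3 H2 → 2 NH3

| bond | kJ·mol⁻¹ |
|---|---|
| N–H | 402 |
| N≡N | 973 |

Let D be the H–H bond energy.
Σ(broken) = 3×D + 1×973 = 973 + 3D
Σ(formed) = 6×402 = 2412
ΔH = Σ(broken) − Σ(formed) = (973 + 3D) − (2412) = −1439 + 3D
Setting this equal to −101 kJ gives 3D = 1338, so D = 446 kJ/mol.

D(H–H) ≈ 446 kJ/mol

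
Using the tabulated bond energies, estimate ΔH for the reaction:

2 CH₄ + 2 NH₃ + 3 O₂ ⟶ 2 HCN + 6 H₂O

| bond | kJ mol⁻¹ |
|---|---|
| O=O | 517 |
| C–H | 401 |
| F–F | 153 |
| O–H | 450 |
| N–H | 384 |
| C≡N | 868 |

ΔH ≈ −875 kJ

Bonds broken (reactants):
  C–H: 8 × 401 = 3208
  N–H: 6 × 384 = 2304
  O=O: 3 × 517 = 1551
  Σ(broken) = 7063 kJ
Bonds formed (products):
  C≡N: 2 × 868 = 1736
  C–H: 2 × 401 = 802
  O–H: 12 × 450 = 5400
  Σ(formed) = 7938 kJ
ΔH = Σ(broken) − Σ(formed) = 7063 − 7938 = −875 kJ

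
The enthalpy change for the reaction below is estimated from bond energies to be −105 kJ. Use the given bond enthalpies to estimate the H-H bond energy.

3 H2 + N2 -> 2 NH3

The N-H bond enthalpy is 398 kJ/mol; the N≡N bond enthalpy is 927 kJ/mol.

D(H-H) ≈ 452 kJ/mol

Let D be the H-H bond energy.
Σ(broken) = 3×D + 1×927 = 927 + 3D
Σ(formed) = 6×398 = 2388
ΔH = Σ(broken) − Σ(formed) = (927 + 3D) − (2388) = −1461 + 3D
Setting this equal to −105 kJ gives 3D = 1356, so D = 452 kJ/mol.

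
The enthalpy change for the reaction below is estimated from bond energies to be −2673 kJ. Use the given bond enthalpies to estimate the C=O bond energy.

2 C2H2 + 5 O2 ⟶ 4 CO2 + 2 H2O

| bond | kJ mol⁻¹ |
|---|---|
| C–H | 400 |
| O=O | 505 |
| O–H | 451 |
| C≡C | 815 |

D(C=O) ≈ 828 kJ/mol

Let D be the C=O bond energy.
Σ(broken) = 2×815 + 4×400 + 5×505 = 5755
Σ(formed) = 8×D + 4×451 = 1804 + 8D
ΔH = Σ(broken) − Σ(formed) = (5755) − (1804 + 8D) = +3951 − 8D
Setting this equal to −2673 kJ gives 8D = 6624, so D = 828 kJ/mol.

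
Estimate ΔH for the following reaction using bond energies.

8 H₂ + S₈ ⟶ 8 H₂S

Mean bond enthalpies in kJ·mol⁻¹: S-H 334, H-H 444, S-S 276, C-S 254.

Bonds broken (reactants):
  H-H: 8 × 444 = 3552
  S-S: 8 × 276 = 2208
  Σ(broken) = 5760 kJ
Bonds formed (products):
  S-H: 16 × 334 = 5344
  Σ(formed) = 5344 kJ
ΔH = Σ(broken) − Σ(formed) = 5760 − 5344 = +416 kJ

ΔH ≈ +416 kJ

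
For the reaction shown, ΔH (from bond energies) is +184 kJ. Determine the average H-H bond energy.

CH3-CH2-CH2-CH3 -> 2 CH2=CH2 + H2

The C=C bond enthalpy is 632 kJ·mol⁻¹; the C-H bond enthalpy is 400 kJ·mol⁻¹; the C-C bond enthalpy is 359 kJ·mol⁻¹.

Let D be the H-H bond energy.
Σ(broken) = 3×359 + 10×400 = 5077
Σ(formed) = 8×400 + 2×632 + 1×D = 4464 + D
ΔH = Σ(broken) − Σ(formed) = (5077) − (4464 + D) = +613 − D
Setting this equal to +184 kJ gives D = 429 kJ/mol.

D(H-H) ≈ 429 kJ/mol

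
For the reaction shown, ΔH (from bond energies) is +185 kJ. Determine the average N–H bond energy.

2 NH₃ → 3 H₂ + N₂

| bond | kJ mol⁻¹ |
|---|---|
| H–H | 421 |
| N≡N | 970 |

D(N–H) ≈ 403 kJ/mol

Let D be the N–H bond energy.
Σ(broken) = 6×D = 6D
Σ(formed) = 3×421 + 1×970 = 2233
ΔH = Σ(broken) − Σ(formed) = (6D) − (2233) = −2233 + 6D
Setting this equal to +185 kJ gives 6D = 2418, so D = 403 kJ/mol.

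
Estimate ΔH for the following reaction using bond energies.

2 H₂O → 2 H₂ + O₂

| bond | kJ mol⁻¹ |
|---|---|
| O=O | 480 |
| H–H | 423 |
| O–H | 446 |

Bonds broken (reactants):
  O–H: 4 × 446 = 1784
  Σ(broken) = 1784 kJ
Bonds formed (products):
  H–H: 2 × 423 = 846
  O=O: 1 × 480 = 480
  Σ(formed) = 1326 kJ
ΔH = Σ(broken) − Σ(formed) = 1784 − 1326 = +458 kJ

ΔH ≈ +458 kJ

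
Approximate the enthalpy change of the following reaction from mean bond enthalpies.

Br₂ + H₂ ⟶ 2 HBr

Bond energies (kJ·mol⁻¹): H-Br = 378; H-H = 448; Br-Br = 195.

Bonds broken (reactants):
  Br-Br: 1 × 195 = 195
  H-H: 1 × 448 = 448
  Σ(broken) = 643 kJ
Bonds formed (products):
  H-Br: 2 × 378 = 756
  Σ(formed) = 756 kJ
ΔH = Σ(broken) − Σ(formed) = 643 − 756 = −113 kJ

ΔH ≈ −113 kJ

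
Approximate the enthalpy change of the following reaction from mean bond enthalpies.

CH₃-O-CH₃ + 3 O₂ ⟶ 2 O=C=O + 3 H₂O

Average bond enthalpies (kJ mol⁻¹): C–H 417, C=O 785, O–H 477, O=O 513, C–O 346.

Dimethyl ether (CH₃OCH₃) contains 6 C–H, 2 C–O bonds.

Bonds broken (reactants):
  C–H: 6 × 417 = 2502
  C–O: 2 × 346 = 692
  O=O: 3 × 513 = 1539
  Σ(broken) = 4733 kJ
Bonds formed (products):
  C=O: 4 × 785 = 3140
  O–H: 6 × 477 = 2862
  Σ(formed) = 6002 kJ
ΔH = Σ(broken) − Σ(formed) = 4733 − 6002 = −1269 kJ

ΔH ≈ −1269 kJ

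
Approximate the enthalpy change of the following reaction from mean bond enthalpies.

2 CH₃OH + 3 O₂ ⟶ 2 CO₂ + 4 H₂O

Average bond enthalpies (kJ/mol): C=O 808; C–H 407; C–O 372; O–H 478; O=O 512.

Bonds broken (reactants):
  C–H: 6 × 407 = 2442
  C–O: 2 × 372 = 744
  O–H: 2 × 478 = 956
  O=O: 3 × 512 = 1536
  Σ(broken) = 5678 kJ
Bonds formed (products):
  C=O: 4 × 808 = 3232
  O–H: 8 × 478 = 3824
  Σ(formed) = 7056 kJ
ΔH = Σ(broken) − Σ(formed) = 5678 − 7056 = −1378 kJ

ΔH ≈ −1378 kJ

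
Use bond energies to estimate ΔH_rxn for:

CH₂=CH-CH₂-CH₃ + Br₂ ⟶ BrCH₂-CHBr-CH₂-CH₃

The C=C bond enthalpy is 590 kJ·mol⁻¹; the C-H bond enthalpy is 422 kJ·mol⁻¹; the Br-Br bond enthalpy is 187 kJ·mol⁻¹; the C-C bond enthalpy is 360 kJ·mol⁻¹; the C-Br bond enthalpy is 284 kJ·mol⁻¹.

Bonds broken (reactants):
  Br-Br: 1 × 187 = 187
  C-C: 2 × 360 = 720
  C-H: 8 × 422 = 3376
  C=C: 1 × 590 = 590
  Σ(broken) = 4873 kJ
Bonds formed (products):
  C-Br: 2 × 284 = 568
  C-C: 3 × 360 = 1080
  C-H: 8 × 422 = 3376
  Σ(formed) = 5024 kJ
ΔH = Σ(broken) − Σ(formed) = 4873 − 5024 = −151 kJ

ΔH ≈ −151 kJ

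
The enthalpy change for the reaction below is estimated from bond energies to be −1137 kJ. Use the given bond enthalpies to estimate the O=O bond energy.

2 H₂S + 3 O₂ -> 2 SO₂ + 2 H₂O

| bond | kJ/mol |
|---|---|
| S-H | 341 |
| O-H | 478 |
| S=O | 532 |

D(O=O) ≈ 513 kJ/mol

Let D be the O=O bond energy.
Σ(broken) = 3×D + 4×341 = 1364 + 3D
Σ(formed) = 4×478 + 4×532 = 4040
ΔH = Σ(broken) − Σ(formed) = (1364 + 3D) − (4040) = −2676 + 3D
Setting this equal to −1137 kJ gives 3D = 1539, so D = 513 kJ/mol.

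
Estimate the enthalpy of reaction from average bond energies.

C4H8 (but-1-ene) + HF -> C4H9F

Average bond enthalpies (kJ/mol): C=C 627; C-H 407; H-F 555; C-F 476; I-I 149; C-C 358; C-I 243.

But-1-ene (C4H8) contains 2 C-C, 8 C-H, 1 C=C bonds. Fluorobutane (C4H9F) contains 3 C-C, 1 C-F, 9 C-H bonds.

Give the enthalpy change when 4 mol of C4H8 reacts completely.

Bonds broken (reactants):
  C-C: 2 × 358 = 716
  C-H: 8 × 407 = 3256
  C=C: 1 × 627 = 627
  H-F: 1 × 555 = 555
  Σ(broken) = 5154 kJ
Bonds formed (products):
  C-C: 3 × 358 = 1074
  C-F: 1 × 476 = 476
  C-H: 9 × 407 = 3663
  Σ(formed) = 5213 kJ
ΔH = Σ(broken) − Σ(formed) = 5154 − 5213 = −59 kJ
For 4× the reaction as written: 4 × (−59) = −236 kJ

ΔH = −236 kJ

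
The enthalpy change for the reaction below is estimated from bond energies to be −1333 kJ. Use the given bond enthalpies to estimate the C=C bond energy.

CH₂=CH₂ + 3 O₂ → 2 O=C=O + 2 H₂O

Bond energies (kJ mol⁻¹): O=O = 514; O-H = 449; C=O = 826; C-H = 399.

D(C=C) ≈ 629 kJ/mol

Let D be the C=C bond energy.
Σ(broken) = 4×399 + 1×D + 3×514 = 3138 + D
Σ(formed) = 4×826 + 4×449 = 5100
ΔH = Σ(broken) − Σ(formed) = (3138 + D) − (5100) = −1962 + D
Setting this equal to −1333 kJ gives D = 629 kJ/mol.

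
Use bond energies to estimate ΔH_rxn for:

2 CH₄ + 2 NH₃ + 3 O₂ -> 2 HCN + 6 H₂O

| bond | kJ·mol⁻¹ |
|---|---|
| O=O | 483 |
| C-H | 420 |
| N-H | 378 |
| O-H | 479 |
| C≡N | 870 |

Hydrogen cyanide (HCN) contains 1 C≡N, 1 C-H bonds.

Bonds broken (reactants):
  C-H: 8 × 420 = 3360
  N-H: 6 × 378 = 2268
  O=O: 3 × 483 = 1449
  Σ(broken) = 7077 kJ
Bonds formed (products):
  C≡N: 2 × 870 = 1740
  C-H: 2 × 420 = 840
  O-H: 12 × 479 = 5748
  Σ(formed) = 8328 kJ
ΔH = Σ(broken) − Σ(formed) = 7077 − 8328 = −1251 kJ

ΔH ≈ −1251 kJ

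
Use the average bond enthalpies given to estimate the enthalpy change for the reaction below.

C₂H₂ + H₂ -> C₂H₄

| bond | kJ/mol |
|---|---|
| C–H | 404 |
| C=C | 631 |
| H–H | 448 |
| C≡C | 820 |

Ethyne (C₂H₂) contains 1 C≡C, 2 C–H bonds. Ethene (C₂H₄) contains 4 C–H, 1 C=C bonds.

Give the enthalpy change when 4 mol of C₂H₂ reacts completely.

Bonds broken (reactants):
  C≡C: 1 × 820 = 820
  C–H: 2 × 404 = 808
  H–H: 1 × 448 = 448
  Σ(broken) = 2076 kJ
Bonds formed (products):
  C–H: 4 × 404 = 1616
  C=C: 1 × 631 = 631
  Σ(formed) = 2247 kJ
ΔH = Σ(broken) − Σ(formed) = 2076 − 2247 = −171 kJ
For 4× the reaction as written: 4 × (−171) = −684 kJ

ΔH = −684 kJ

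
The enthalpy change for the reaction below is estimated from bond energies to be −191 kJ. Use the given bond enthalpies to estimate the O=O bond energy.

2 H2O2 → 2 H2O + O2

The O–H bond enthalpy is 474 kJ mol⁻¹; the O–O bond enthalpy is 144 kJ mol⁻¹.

D(O=O) ≈ 479 kJ/mol

Let D be the O=O bond energy.
Σ(broken) = 4×474 + 2×144 = 2184
Σ(formed) = 4×474 + 1×D = 1896 + D
ΔH = Σ(broken) − Σ(formed) = (2184) − (1896 + D) = +288 − D
Setting this equal to −191 kJ gives D = 479 kJ/mol.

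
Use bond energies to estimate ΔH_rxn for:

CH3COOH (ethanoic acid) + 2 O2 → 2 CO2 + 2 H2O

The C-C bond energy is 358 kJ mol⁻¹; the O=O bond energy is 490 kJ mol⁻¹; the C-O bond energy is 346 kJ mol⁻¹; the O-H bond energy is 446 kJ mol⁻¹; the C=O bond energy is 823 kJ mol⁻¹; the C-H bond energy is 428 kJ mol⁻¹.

Bonds broken (reactants):
  C-C: 1 × 358 = 358
  C-H: 3 × 428 = 1284
  C-O: 1 × 346 = 346
  C=O: 1 × 823 = 823
  O-H: 1 × 446 = 446
  O=O: 2 × 490 = 980
  Σ(broken) = 4237 kJ
Bonds formed (products):
  C=O: 4 × 823 = 3292
  O-H: 4 × 446 = 1784
  Σ(formed) = 5076 kJ
ΔH = Σ(broken) − Σ(formed) = 4237 − 5076 = −839 kJ

ΔH ≈ −839 kJ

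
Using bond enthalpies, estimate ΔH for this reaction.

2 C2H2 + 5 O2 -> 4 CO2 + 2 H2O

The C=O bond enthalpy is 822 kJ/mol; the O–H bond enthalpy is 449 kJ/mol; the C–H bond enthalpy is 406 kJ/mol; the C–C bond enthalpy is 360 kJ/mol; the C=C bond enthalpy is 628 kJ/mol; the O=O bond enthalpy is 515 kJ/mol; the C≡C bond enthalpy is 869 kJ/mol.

ΔH ≈ −2435 kJ

Bonds broken (reactants):
  C≡C: 2 × 869 = 1738
  C–H: 4 × 406 = 1624
  O=O: 5 × 515 = 2575
  Σ(broken) = 5937 kJ
Bonds formed (products):
  C=O: 8 × 822 = 6576
  O–H: 4 × 449 = 1796
  Σ(formed) = 8372 kJ
ΔH = Σ(broken) − Σ(formed) = 5937 − 8372 = −2435 kJ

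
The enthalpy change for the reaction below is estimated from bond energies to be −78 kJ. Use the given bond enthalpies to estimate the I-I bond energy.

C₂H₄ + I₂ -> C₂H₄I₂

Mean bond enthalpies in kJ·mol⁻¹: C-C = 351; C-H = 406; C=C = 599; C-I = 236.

Let D be the I-I bond energy.
Σ(broken) = 4×406 + 1×599 + 1×D = 2223 + D
Σ(formed) = 1×351 + 4×406 + 2×236 = 2447
ΔH = Σ(broken) − Σ(formed) = (2223 + D) − (2447) = −224 + D
Setting this equal to −78 kJ gives D = 146 kJ/mol.

D(I-I) ≈ 146 kJ/mol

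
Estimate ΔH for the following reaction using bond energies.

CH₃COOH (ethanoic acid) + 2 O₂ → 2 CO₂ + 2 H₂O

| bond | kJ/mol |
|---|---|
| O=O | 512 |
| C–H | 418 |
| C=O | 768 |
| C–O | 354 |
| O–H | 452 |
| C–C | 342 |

ΔH ≈ −686 kJ

Bonds broken (reactants):
  C–C: 1 × 342 = 342
  C–H: 3 × 418 = 1254
  C–O: 1 × 354 = 354
  C=O: 1 × 768 = 768
  O–H: 1 × 452 = 452
  O=O: 2 × 512 = 1024
  Σ(broken) = 4194 kJ
Bonds formed (products):
  C=O: 4 × 768 = 3072
  O–H: 4 × 452 = 1808
  Σ(formed) = 4880 kJ
ΔH = Σ(broken) − Σ(formed) = 4194 − 4880 = −686 kJ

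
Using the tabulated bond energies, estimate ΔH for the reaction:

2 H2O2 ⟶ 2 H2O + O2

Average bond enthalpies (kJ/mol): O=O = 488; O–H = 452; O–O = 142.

ΔH ≈ −204 kJ

Bonds broken (reactants):
  O–H: 4 × 452 = 1808
  O–O: 2 × 142 = 284
  Σ(broken) = 2092 kJ
Bonds formed (products):
  O–H: 4 × 452 = 1808
  O=O: 1 × 488 = 488
  Σ(formed) = 2296 kJ
ΔH = Σ(broken) − Σ(formed) = 2092 − 2296 = −204 kJ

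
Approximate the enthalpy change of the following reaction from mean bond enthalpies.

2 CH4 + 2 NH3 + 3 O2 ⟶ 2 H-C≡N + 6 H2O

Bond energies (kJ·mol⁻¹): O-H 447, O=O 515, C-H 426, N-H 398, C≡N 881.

Bonds broken (reactants):
  C-H: 8 × 426 = 3408
  N-H: 6 × 398 = 2388
  O=O: 3 × 515 = 1545
  Σ(broken) = 7341 kJ
Bonds formed (products):
  C≡N: 2 × 881 = 1762
  C-H: 2 × 426 = 852
  O-H: 12 × 447 = 5364
  Σ(formed) = 7978 kJ
ΔH = Σ(broken) − Σ(formed) = 7341 − 7978 = −637 kJ

ΔH ≈ −637 kJ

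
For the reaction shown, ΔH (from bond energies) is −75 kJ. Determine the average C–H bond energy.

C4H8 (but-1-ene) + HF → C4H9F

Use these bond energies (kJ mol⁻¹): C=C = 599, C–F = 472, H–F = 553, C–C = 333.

D(C–H) ≈ 422 kJ/mol

Let D be the C–H bond energy.
Σ(broken) = 2×333 + 8×D + 1×599 + 1×553 = 1818 + 8D
Σ(formed) = 3×333 + 1×472 + 9×D = 1471 + 9D
ΔH = Σ(broken) − Σ(formed) = (1818 + 8D) − (1471 + 9D) = +347 − D
Setting this equal to −75 kJ gives D = 422 kJ/mol.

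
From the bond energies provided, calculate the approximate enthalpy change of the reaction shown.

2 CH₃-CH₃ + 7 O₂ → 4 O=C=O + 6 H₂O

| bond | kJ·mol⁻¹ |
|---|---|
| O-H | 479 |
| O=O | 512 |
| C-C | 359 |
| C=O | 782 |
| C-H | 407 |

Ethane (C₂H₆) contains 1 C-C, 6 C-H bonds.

ΔH ≈ −2818 kJ

Bonds broken (reactants):
  C-C: 2 × 359 = 718
  C-H: 12 × 407 = 4884
  O=O: 7 × 512 = 3584
  Σ(broken) = 9186 kJ
Bonds formed (products):
  C=O: 8 × 782 = 6256
  O-H: 12 × 479 = 5748
  Σ(formed) = 12004 kJ
ΔH = Σ(broken) − Σ(formed) = 9186 − 12004 = −2818 kJ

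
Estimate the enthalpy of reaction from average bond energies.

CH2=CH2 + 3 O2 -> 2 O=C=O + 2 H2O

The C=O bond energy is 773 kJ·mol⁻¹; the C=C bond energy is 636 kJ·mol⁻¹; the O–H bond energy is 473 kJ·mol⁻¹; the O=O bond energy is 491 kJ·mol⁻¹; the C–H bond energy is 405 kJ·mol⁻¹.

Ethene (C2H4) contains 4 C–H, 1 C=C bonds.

ΔH ≈ −1255 kJ

Bonds broken (reactants):
  C–H: 4 × 405 = 1620
  C=C: 1 × 636 = 636
  O=O: 3 × 491 = 1473
  Σ(broken) = 3729 kJ
Bonds formed (products):
  C=O: 4 × 773 = 3092
  O–H: 4 × 473 = 1892
  Σ(formed) = 4984 kJ
ΔH = Σ(broken) − Σ(formed) = 3729 − 4984 = −1255 kJ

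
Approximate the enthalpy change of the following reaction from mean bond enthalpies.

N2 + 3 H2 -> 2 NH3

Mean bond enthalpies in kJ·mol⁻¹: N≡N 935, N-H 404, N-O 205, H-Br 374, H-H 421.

Bonds broken (reactants):
  H-H: 3 × 421 = 1263
  N≡N: 1 × 935 = 935
  Σ(broken) = 2198 kJ
Bonds formed (products):
  N-H: 6 × 404 = 2424
  Σ(formed) = 2424 kJ
ΔH = Σ(broken) − Σ(formed) = 2198 − 2424 = −226 kJ

ΔH ≈ −226 kJ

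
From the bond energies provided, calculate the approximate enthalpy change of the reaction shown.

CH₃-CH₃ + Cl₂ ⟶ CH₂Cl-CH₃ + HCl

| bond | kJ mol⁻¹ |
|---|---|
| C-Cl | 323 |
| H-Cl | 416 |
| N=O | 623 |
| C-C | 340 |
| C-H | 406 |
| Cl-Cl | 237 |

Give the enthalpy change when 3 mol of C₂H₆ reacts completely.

Bonds broken (reactants):
  C-C: 1 × 340 = 340
  C-H: 6 × 406 = 2436
  Cl-Cl: 1 × 237 = 237
  Σ(broken) = 3013 kJ
Bonds formed (products):
  C-C: 1 × 340 = 340
  C-Cl: 1 × 323 = 323
  C-H: 5 × 406 = 2030
  H-Cl: 1 × 416 = 416
  Σ(formed) = 3109 kJ
ΔH = Σ(broken) − Σ(formed) = 3013 − 3109 = −96 kJ
For 3× the reaction as written: 3 × (−96) = −288 kJ

ΔH = −288 kJ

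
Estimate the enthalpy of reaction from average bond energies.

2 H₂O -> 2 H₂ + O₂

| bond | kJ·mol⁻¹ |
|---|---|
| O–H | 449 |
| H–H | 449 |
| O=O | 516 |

ΔH ≈ +382 kJ

Bonds broken (reactants):
  O–H: 4 × 449 = 1796
  Σ(broken) = 1796 kJ
Bonds formed (products):
  H–H: 2 × 449 = 898
  O=O: 1 × 516 = 516
  Σ(formed) = 1414 kJ
ΔH = Σ(broken) − Σ(formed) = 1796 − 1414 = +382 kJ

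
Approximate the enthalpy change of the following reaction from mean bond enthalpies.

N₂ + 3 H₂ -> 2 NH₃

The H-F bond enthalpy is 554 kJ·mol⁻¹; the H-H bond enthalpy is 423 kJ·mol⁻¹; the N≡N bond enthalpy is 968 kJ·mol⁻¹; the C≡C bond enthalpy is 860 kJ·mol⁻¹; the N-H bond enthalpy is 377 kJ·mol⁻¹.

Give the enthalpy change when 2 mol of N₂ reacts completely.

ΔH = −50 kJ

Bonds broken (reactants):
  H-H: 3 × 423 = 1269
  N≡N: 1 × 968 = 968
  Σ(broken) = 2237 kJ
Bonds formed (products):
  N-H: 6 × 377 = 2262
  Σ(formed) = 2262 kJ
ΔH = Σ(broken) − Σ(formed) = 2237 − 2262 = −25 kJ
For 2× the reaction as written: 2 × (−25) = −50 kJ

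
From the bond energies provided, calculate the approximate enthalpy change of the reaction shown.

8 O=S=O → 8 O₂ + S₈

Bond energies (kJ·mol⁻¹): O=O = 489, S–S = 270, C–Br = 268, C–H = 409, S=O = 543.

ΔH ≈ +2616 kJ

Bonds broken (reactants):
  S=O: 16 × 543 = 8688
  Σ(broken) = 8688 kJ
Bonds formed (products):
  O=O: 8 × 489 = 3912
  S–S: 8 × 270 = 2160
  Σ(formed) = 6072 kJ
ΔH = Σ(broken) − Σ(formed) = 8688 − 6072 = +2616 kJ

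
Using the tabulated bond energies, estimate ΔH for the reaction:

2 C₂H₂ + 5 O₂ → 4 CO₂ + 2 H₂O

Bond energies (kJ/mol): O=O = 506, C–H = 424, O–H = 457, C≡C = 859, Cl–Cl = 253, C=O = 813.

ΔH ≈ −2388 kJ

Bonds broken (reactants):
  C≡C: 2 × 859 = 1718
  C–H: 4 × 424 = 1696
  O=O: 5 × 506 = 2530
  Σ(broken) = 5944 kJ
Bonds formed (products):
  C=O: 8 × 813 = 6504
  O–H: 4 × 457 = 1828
  Σ(formed) = 8332 kJ
ΔH = Σ(broken) − Σ(formed) = 5944 − 8332 = −2388 kJ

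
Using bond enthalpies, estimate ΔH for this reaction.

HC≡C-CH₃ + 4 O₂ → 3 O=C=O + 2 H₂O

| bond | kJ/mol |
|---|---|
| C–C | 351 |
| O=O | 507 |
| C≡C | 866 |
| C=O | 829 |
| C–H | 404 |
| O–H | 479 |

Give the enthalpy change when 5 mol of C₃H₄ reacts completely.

ΔH = −10145 kJ

Bonds broken (reactants):
  C≡C: 1 × 866 = 866
  C–C: 1 × 351 = 351
  C–H: 4 × 404 = 1616
  O=O: 4 × 507 = 2028
  Σ(broken) = 4861 kJ
Bonds formed (products):
  C=O: 6 × 829 = 4974
  O–H: 4 × 479 = 1916
  Σ(formed) = 6890 kJ
ΔH = Σ(broken) − Σ(formed) = 4861 − 6890 = −2029 kJ
For 5× the reaction as written: 5 × (−2029) = −10145 kJ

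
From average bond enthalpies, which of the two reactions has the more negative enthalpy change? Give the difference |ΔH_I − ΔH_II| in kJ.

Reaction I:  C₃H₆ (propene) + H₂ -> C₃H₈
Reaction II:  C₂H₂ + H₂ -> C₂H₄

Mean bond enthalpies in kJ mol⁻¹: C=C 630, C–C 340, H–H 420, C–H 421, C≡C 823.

Reaction I:
  Bonds broken (reactants):
    C–C: 1 × 340 = 340
    C–H: 6 × 421 = 2526
    C=C: 1 × 630 = 630
    H–H: 1 × 420 = 420
    Σ(broken) = 3916 kJ
  Bonds formed (products):
    C–C: 2 × 340 = 680
    C–H: 8 × 421 = 3368
    Σ(formed) = 4048 kJ
  ΔH_I = 3916 − 4048 = −132 kJ
Reaction II:
  Bonds broken (reactants):
    C≡C: 1 × 823 = 823
    C–H: 2 × 421 = 842
    H–H: 1 × 420 = 420
    Σ(broken) = 2085 kJ
  Bonds formed (products):
    C–H: 4 × 421 = 1684
    C=C: 1 × 630 = 630
    Σ(formed) = 2314 kJ
  ΔH_II = 2085 − 2314 = −229 kJ
ΔH_I − ΔH_II = +97 kJ, so reaction II has the more negative ΔH; |ΔH_I − ΔH_II| = 97 kJ.

Reaction II, by 97 kJ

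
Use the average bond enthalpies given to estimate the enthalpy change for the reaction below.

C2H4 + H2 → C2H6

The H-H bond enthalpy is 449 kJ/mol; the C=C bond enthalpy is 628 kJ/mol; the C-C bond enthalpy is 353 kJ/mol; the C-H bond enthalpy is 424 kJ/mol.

ΔH ≈ −124 kJ

Bonds broken (reactants):
  C-H: 4 × 424 = 1696
  C=C: 1 × 628 = 628
  H-H: 1 × 449 = 449
  Σ(broken) = 2773 kJ
Bonds formed (products):
  C-C: 1 × 353 = 353
  C-H: 6 × 424 = 2544
  Σ(formed) = 2897 kJ
ΔH = Σ(broken) − Σ(formed) = 2773 − 2897 = −124 kJ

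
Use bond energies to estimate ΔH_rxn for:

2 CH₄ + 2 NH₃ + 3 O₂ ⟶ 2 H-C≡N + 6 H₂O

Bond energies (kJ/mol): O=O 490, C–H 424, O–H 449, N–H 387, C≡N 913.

ΔH ≈ −878 kJ

Bonds broken (reactants):
  C–H: 8 × 424 = 3392
  N–H: 6 × 387 = 2322
  O=O: 3 × 490 = 1470
  Σ(broken) = 7184 kJ
Bonds formed (products):
  C≡N: 2 × 913 = 1826
  C–H: 2 × 424 = 848
  O–H: 12 × 449 = 5388
  Σ(formed) = 8062 kJ
ΔH = Σ(broken) − Σ(formed) = 7184 − 8062 = −878 kJ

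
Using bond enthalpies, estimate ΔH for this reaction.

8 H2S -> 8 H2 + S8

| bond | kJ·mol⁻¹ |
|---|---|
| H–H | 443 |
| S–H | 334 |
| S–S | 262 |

ΔH ≈ −296 kJ

Bonds broken (reactants):
  S–H: 16 × 334 = 5344
  Σ(broken) = 5344 kJ
Bonds formed (products):
  H–H: 8 × 443 = 3544
  S–S: 8 × 262 = 2096
  Σ(formed) = 5640 kJ
ΔH = Σ(broken) − Σ(formed) = 5344 − 5640 = −296 kJ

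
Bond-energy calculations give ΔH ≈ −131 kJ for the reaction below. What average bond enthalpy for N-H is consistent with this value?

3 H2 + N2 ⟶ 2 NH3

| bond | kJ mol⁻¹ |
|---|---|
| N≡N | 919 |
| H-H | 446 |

Let D be the N-H bond energy.
Σ(broken) = 3×446 + 1×919 = 2257
Σ(formed) = 6×D = 6D
ΔH = Σ(broken) − Σ(formed) = (2257) − (6D) = +2257 − 6D
Setting this equal to −131 kJ gives 6D = 2388, so D = 398 kJ/mol.

D(N-H) ≈ 398 kJ/mol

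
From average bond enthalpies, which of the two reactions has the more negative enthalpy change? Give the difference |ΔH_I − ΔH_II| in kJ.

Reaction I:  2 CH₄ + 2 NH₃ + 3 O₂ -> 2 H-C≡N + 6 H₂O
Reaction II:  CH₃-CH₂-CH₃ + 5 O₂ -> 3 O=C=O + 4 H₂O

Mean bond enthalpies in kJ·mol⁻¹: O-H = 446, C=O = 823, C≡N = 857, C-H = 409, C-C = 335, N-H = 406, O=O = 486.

Reaction I:
  Bonds broken (reactants):
    C-H: 8 × 409 = 3272
    N-H: 6 × 406 = 2436
    O=O: 3 × 486 = 1458
    Σ(broken) = 7166 kJ
  Bonds formed (products):
    C≡N: 2 × 857 = 1714
    C-H: 2 × 409 = 818
    O-H: 12 × 446 = 5352
    Σ(formed) = 7884 kJ
  ΔH_I = 7166 − 7884 = −718 kJ
Reaction II:
  Bonds broken (reactants):
    C-C: 2 × 335 = 670
    C-H: 8 × 409 = 3272
    O=O: 5 × 486 = 2430
    Σ(broken) = 6372 kJ
  Bonds formed (products):
    C=O: 6 × 823 = 4938
    O-H: 8 × 446 = 3568
    Σ(formed) = 8506 kJ
  ΔH_II = 6372 − 8506 = −2134 kJ
ΔH_I − ΔH_II = +1416 kJ, so reaction II has the more negative ΔH; |ΔH_I − ΔH_II| = 1416 kJ.

Reaction II, by 1416 kJ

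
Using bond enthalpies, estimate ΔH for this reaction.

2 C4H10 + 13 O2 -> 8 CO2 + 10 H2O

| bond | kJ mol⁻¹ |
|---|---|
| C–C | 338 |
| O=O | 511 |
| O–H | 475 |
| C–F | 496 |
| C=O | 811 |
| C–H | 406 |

ΔH ≈ −5685 kJ

Bonds broken (reactants):
  C–C: 6 × 338 = 2028
  C–H: 20 × 406 = 8120
  O=O: 13 × 511 = 6643
  Σ(broken) = 16791 kJ
Bonds formed (products):
  C=O: 16 × 811 = 12976
  O–H: 20 × 475 = 9500
  Σ(formed) = 22476 kJ
ΔH = Σ(broken) − Σ(formed) = 16791 − 22476 = −5685 kJ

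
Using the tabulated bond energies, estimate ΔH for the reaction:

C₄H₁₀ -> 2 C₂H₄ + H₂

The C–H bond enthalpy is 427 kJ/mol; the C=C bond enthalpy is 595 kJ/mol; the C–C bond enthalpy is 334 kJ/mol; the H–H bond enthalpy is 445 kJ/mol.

ΔH ≈ +221 kJ

Bonds broken (reactants):
  C–C: 3 × 334 = 1002
  C–H: 10 × 427 = 4270
  Σ(broken) = 5272 kJ
Bonds formed (products):
  C–H: 8 × 427 = 3416
  C=C: 2 × 595 = 1190
  H–H: 1 × 445 = 445
  Σ(formed) = 5051 kJ
ΔH = Σ(broken) − Σ(formed) = 5272 − 5051 = +221 kJ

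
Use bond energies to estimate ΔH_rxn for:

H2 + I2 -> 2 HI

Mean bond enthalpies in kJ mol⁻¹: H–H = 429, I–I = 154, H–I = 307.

ΔH ≈ −31 kJ

Bonds broken (reactants):
  H–H: 1 × 429 = 429
  I–I: 1 × 154 = 154
  Σ(broken) = 583 kJ
Bonds formed (products):
  H–I: 2 × 307 = 614
  Σ(formed) = 614 kJ
ΔH = Σ(broken) − Σ(formed) = 583 − 614 = −31 kJ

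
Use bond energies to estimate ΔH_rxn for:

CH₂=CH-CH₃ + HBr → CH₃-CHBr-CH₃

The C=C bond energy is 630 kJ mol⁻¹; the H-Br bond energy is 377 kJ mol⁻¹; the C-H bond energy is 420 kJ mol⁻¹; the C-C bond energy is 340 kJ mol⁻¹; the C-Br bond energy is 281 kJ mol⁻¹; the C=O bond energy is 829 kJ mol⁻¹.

ΔH ≈ −34 kJ

Bonds broken (reactants):
  C-C: 1 × 340 = 340
  C-H: 6 × 420 = 2520
  C=C: 1 × 630 = 630
  H-Br: 1 × 377 = 377
  Σ(broken) = 3867 kJ
Bonds formed (products):
  C-Br: 1 × 281 = 281
  C-C: 2 × 340 = 680
  C-H: 7 × 420 = 2940
  Σ(formed) = 3901 kJ
ΔH = Σ(broken) − Σ(formed) = 3867 − 3901 = −34 kJ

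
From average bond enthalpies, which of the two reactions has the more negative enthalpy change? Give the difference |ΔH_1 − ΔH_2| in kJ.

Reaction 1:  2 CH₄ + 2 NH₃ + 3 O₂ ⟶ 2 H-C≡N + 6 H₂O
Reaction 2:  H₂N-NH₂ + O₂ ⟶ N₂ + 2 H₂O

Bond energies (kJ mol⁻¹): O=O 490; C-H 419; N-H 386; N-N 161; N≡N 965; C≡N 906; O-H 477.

Reaction 1:
  Bonds broken (reactants):
    C-H: 8 × 419 = 3352
    N-H: 6 × 386 = 2316
    O=O: 3 × 490 = 1470
    Σ(broken) = 7138 kJ
  Bonds formed (products):
    C≡N: 2 × 906 = 1812
    C-H: 2 × 419 = 838
    O-H: 12 × 477 = 5724
    Σ(formed) = 8374 kJ
  ΔH_1 = 7138 − 8374 = −1236 kJ
Reaction 2:
  Bonds broken (reactants):
    N-H: 4 × 386 = 1544
    N-N: 1 × 161 = 161
    O=O: 1 × 490 = 490
    Σ(broken) = 2195 kJ
  Bonds formed (products):
    N≡N: 1 × 965 = 965
    O-H: 4 × 477 = 1908
    Σ(formed) = 2873 kJ
  ΔH_2 = 2195 − 2873 = −678 kJ
ΔH_1 − ΔH_2 = −558 kJ, so reaction 1 has the more negative ΔH; |ΔH_1 − ΔH_2| = 558 kJ.

Reaction 1, by 558 kJ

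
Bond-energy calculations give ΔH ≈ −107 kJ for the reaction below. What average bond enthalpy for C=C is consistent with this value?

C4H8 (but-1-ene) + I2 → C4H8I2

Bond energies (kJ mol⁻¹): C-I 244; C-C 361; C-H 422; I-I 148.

D(C=C) ≈ 594 kJ/mol

Let D be the C=C bond energy.
Σ(broken) = 2×361 + 8×422 + 1×D + 1×148 = 4246 + D
Σ(formed) = 3×361 + 8×422 + 2×244 = 4947
ΔH = Σ(broken) − Σ(formed) = (4246 + D) − (4947) = −701 + D
Setting this equal to −107 kJ gives D = 594 kJ/mol.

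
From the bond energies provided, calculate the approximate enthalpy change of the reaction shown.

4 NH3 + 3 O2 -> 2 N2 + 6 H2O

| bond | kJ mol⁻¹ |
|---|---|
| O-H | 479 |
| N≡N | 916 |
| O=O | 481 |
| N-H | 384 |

ΔH ≈ −1529 kJ

Bonds broken (reactants):
  N-H: 12 × 384 = 4608
  O=O: 3 × 481 = 1443
  Σ(broken) = 6051 kJ
Bonds formed (products):
  N≡N: 2 × 916 = 1832
  O-H: 12 × 479 = 5748
  Σ(formed) = 7580 kJ
ΔH = Σ(broken) − Σ(formed) = 6051 − 7580 = −1529 kJ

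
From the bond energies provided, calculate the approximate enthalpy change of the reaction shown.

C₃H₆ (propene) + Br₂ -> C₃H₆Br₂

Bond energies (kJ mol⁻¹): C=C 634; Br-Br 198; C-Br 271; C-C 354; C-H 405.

Bonds broken (reactants):
  Br-Br: 1 × 198 = 198
  C-C: 1 × 354 = 354
  C-H: 6 × 405 = 2430
  C=C: 1 × 634 = 634
  Σ(broken) = 3616 kJ
Bonds formed (products):
  C-Br: 2 × 271 = 542
  C-C: 2 × 354 = 708
  C-H: 6 × 405 = 2430
  Σ(formed) = 3680 kJ
ΔH = Σ(broken) − Σ(formed) = 3616 − 3680 = −64 kJ

ΔH ≈ −64 kJ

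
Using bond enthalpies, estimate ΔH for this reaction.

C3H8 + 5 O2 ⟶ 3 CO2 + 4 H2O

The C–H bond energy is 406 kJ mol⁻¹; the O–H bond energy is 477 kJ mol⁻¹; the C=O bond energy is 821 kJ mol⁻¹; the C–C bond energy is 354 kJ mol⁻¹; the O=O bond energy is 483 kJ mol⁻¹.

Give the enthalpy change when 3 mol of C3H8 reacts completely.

Bonds broken (reactants):
  C–C: 2 × 354 = 708
  C–H: 8 × 406 = 3248
  O=O: 5 × 483 = 2415
  Σ(broken) = 6371 kJ
Bonds formed (products):
  C=O: 6 × 821 = 4926
  O–H: 8 × 477 = 3816
  Σ(formed) = 8742 kJ
ΔH = Σ(broken) − Σ(formed) = 6371 − 8742 = −2371 kJ
For 3× the reaction as written: 3 × (−2371) = −7113 kJ

ΔH = −7113 kJ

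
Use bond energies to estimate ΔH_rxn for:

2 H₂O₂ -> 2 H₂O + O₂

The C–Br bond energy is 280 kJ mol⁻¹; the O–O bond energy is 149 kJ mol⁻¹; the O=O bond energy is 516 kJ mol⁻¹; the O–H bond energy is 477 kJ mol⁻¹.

ΔH ≈ −218 kJ

Bonds broken (reactants):
  O–H: 4 × 477 = 1908
  O–O: 2 × 149 = 298
  Σ(broken) = 2206 kJ
Bonds formed (products):
  O–H: 4 × 477 = 1908
  O=O: 1 × 516 = 516
  Σ(formed) = 2424 kJ
ΔH = Σ(broken) − Σ(formed) = 2206 − 2424 = −218 kJ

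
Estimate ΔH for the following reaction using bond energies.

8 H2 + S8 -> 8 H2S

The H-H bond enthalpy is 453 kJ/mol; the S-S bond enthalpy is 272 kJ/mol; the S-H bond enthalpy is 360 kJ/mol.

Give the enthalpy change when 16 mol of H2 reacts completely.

ΔH = +80 kJ

Bonds broken (reactants):
  H-H: 8 × 453 = 3624
  S-S: 8 × 272 = 2176
  Σ(broken) = 5800 kJ
Bonds formed (products):
  S-H: 16 × 360 = 5760
  Σ(formed) = 5760 kJ
ΔH = Σ(broken) − Σ(formed) = 5800 − 5760 = +40 kJ
For 2× the reaction as written: 2 × (+40) = +80 kJ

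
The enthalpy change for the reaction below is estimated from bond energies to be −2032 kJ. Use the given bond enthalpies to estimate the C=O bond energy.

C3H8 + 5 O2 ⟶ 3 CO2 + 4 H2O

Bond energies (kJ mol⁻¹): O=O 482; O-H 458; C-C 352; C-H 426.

Let D be the C=O bond energy.
Σ(broken) = 2×352 + 8×426 + 5×482 = 6522
Σ(formed) = 6×D + 8×458 = 3664 + 6D
ΔH = Σ(broken) − Σ(formed) = (6522) − (3664 + 6D) = +2858 − 6D
Setting this equal to −2032 kJ gives 6D = 4890, so D = 815 kJ/mol.

D(C=O) ≈ 815 kJ/mol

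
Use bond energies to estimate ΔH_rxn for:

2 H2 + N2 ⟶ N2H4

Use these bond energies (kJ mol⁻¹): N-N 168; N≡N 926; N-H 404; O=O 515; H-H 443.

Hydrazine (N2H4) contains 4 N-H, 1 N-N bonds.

ΔH ≈ +28 kJ

Bonds broken (reactants):
  H-H: 2 × 443 = 886
  N≡N: 1 × 926 = 926
  Σ(broken) = 1812 kJ
Bonds formed (products):
  N-H: 4 × 404 = 1616
  N-N: 1 × 168 = 168
  Σ(formed) = 1784 kJ
ΔH = Σ(broken) − Σ(formed) = 1812 − 1784 = +28 kJ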